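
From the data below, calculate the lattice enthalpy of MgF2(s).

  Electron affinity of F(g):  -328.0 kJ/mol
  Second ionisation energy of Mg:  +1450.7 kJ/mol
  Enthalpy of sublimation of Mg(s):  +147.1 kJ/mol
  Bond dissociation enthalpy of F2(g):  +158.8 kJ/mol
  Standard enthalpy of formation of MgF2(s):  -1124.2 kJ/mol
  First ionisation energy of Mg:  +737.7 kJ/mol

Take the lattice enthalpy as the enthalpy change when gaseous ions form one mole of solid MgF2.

U = -2962.5 kJ/mol

ΔHf° = 1·ΔHsub + 1·(ΣIE) + 1·D(F2) + 2·EA + U
-1124.2 = 1·(+147.1) + 1·(+2188.4) + 1·(+158.8) + 2·(-328.0) + U
U = -1124.2 − (+1838.3) = -2962.5 kJ/mol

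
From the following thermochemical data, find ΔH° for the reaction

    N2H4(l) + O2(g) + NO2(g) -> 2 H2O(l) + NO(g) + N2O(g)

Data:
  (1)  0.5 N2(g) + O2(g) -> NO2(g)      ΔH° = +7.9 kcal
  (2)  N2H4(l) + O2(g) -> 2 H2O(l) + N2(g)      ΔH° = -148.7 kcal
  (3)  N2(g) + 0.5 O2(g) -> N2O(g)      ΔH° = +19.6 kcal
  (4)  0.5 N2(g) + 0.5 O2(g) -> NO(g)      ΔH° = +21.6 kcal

(1) reversed: -7.9 kcal
(2) as written: -148.7 kcal
(3) as written: +19.6 kcal
(4) as written: +21.6 kcal
ΔH° = (-7.9) + (-148.7) + (+19.6) + (+21.6) = -115.4 kcal

ΔH° = -115.4 kcal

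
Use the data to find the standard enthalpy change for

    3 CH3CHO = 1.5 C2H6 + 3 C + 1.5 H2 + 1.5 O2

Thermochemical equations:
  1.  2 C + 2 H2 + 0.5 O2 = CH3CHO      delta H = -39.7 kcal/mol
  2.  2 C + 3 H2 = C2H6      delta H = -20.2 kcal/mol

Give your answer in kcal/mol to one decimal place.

delta H = 88.8 kcal/mol

eq. 1 reversed and × 3 (CH3CHO must end up as a reactant; scale by 3 for the 3 CH3CHO): (-3)·(-39.7) = +119.1 kcal/mol
eq. 2 × 3/2 (scale by 3/2 for the 3/2 C2H6): (3/2)·(-20.2) = -30.3 kcal/mol
delta H = (-3)·(-39.7) + (3/2)·(-20.2) = 88.8 kcal/mol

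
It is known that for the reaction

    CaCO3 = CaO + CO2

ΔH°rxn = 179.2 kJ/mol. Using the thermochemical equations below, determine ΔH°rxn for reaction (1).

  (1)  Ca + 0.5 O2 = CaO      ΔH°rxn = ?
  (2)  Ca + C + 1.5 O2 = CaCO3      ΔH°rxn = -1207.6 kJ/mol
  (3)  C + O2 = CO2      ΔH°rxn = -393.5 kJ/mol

(1) as written: contributes x
(2) reversed: +1207.6 kJ/mol
(3) as written: -393.5 kJ/mol
+179.2 = (+1207.6) + (-393.5) + x
x = (+179.2 − (+814.1)) / (1) = -634.9 kJ/mol

ΔH°rxn = -634.9 kJ/mol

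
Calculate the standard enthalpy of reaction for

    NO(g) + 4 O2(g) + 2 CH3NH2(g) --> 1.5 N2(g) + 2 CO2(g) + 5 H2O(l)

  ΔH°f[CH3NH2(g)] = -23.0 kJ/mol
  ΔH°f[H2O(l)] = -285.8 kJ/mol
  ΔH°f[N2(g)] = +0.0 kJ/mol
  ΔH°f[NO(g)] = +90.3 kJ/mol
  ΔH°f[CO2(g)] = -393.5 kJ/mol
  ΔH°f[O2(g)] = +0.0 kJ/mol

Products: 3/2·(+0.0) + 2·(-393.5) + 5·(-285.8) = -2216.0
Reactants: 1·(+90.3) + 4·(+0.0) + 2·(-23.0) = +44.3
ΔH°rxn = (-2216.0) − (+44.3) = -2260.3 kJ/mol

ΔH°rxn = -2260.3 kJ/mol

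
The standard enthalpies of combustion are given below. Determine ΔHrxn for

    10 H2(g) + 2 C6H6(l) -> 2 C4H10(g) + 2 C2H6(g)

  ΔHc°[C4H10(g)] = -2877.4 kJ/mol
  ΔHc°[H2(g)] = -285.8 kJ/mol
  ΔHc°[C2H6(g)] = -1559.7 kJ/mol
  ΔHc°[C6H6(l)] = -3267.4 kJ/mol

Using ΔH = Σ nΔHc°(reactants) − Σ nΔHc°(products):
= [10·(-285.8) + 2·(-3267.4)] − [2·(-2877.4) + 2·(-1559.7)]
= -518.6 kJ/mol

ΔHrxn = -518.6 kJ/mol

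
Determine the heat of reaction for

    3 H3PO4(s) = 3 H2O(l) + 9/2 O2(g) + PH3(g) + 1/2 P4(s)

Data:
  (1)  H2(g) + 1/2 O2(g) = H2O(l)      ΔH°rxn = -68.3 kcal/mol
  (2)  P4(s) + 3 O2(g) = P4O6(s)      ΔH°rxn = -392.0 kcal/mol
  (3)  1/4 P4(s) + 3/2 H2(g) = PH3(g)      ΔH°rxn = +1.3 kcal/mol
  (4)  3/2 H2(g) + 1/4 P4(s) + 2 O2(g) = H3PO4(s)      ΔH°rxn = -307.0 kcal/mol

ΔH°rxn = 717.4 kcal/mol

(1) × 3 (scale by 3 for the 3 H2O(l)): (3)·(-68.3) = -204.9 kcal/mol
(2): not needed (P4O6(s) appears nowhere else).
(3) as written (PH3(g) already on the product side): +1.3 kcal/mol
(4) reversed and × 3 (reverse to put H3PO4(s) on the reactant side; ×3 to match 3 H3PO4(s) in the target): (-3)·(-307.0) = +921.0 kcal/mol
ΔH°rxn = (3)·(-68.3) + (1)·(+1.3) + (-3)·(-307.0) = 717.4 kcal/mol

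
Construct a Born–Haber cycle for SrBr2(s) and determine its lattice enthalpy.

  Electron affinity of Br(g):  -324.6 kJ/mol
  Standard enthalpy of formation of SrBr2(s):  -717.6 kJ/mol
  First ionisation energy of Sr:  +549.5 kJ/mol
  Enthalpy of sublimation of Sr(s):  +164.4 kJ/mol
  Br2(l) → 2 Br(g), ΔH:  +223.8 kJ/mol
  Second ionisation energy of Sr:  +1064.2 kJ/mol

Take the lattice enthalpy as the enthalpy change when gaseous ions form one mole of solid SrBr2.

U = -2070.3 kJ/mol

ΔHf° = 1·ΔHsub + 1·(ΣIE) + 1·D(Br2) + 2·EA + U
-717.6 = 1·(+164.4) + 1·(+1613.7) + 1·(+223.8) + 2·(-324.6) + U
U = -717.6 − (+1352.7) = -2070.3 kJ/mol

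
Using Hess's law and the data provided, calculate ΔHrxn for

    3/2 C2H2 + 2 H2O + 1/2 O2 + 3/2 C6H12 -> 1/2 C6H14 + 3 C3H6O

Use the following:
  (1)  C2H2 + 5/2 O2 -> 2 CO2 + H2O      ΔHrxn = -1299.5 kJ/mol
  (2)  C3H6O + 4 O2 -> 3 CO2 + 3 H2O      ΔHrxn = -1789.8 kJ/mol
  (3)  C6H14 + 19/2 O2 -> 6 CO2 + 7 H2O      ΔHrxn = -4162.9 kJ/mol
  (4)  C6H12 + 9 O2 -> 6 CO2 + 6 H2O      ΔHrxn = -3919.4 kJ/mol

(1) × 3/2 (×3/2 to match 3/2 C2H2 in the target): (3/2)·(-1299.5) = -1949.25 kJ/mol
(2) reversed and × 3 (C3H6O must end up as a product; scale by 3 for the 3 C3H6O): (-3)·(-1789.8) = +5369.4 kJ/mol
(3) reversed and × 1/2 (reverse to put C6H14 on the product side; ×1/2 to match 1/2 C6H14 in the target): (-1/2)·(-4162.9) = +2081.45 kJ/mol
(4) × 3/2 (×3/2 to match 3/2 C6H12 in the target): (3/2)·(-3919.4) = -5879.1 kJ/mol
By Hess's law, ΔHrxn = (-1949.25) + (+5369.4) + (+2081.45) + (-5879.1) = -377.5 kJ/mol

ΔHrxn = -377.5 kJ/mol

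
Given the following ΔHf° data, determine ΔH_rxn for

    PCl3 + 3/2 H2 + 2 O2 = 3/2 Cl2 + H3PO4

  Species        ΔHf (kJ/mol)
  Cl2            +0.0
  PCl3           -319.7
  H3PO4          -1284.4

ΔH_rxn = -964.7 kJ/mol

ΔH°rxn = Σ nΔHf°(products) − Σ nΔHf°(reactants).
Products: 3/2·(+0.0) + 1·(-1284.4) = -1284.4
Reactants: 1·(-319.7) + 3/2·(+0.0) + 2·(+0.0) = -319.7
ΔH_rxn = (-1284.4) − (-319.7) = -964.7 kJ/mol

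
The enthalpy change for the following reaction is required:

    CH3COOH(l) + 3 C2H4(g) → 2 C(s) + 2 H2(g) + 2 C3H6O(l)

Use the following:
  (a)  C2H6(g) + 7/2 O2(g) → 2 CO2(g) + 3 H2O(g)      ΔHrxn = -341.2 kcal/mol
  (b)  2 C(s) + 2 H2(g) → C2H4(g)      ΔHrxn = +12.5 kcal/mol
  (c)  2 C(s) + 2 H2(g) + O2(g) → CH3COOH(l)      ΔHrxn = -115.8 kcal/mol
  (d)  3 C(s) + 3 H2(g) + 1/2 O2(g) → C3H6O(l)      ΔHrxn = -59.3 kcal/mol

ΔHrxn = -40.3 kcal/mol

(a): not needed.
(b) reversed and × 3: (-3)·(+12.5) = -37.5 kcal/mol
(c) reversed: +115.8 kcal/mol
(d) × 2: (2)·(-59.3) = -118.6 kcal/mol
ΔHrxn = (-37.5) + (+115.8) + (-118.6) = -40.3 kcal/mol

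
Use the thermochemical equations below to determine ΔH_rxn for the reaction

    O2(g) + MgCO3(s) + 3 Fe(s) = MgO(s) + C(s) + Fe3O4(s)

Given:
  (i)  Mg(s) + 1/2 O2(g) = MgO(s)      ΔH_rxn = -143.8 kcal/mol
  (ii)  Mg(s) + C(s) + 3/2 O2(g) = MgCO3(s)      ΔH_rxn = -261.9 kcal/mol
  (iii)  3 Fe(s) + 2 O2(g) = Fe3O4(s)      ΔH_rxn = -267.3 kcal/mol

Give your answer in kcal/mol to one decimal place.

(i) as written (MgO(s) already on the product side): -143.8 kcal/mol
(ii) reversed (reverse to put MgCO3(s) on the reactant side): +261.9 kcal/mol
(iii) as written (Fe3O4(s) already on the product side): -267.3 kcal/mol
By Hess's law, ΔH_rxn = (-143.8) + (+261.9) + (-267.3) = -149.2 kcal/mol

ΔH_rxn = -149.2 kcal/mol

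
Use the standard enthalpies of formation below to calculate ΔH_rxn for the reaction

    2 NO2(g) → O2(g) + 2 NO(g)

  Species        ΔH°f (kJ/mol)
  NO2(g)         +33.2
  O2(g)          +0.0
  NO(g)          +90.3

ΔH_rxn = 114.2 kJ/mol

ΔH°rxn = Σ nΔHf°(products) − Σ nΔHf°(reactants).
Products: 1·(+0.0) + 2·(+90.3) = +180.6
Reactants: 2·(+33.2) = +66.4
ΔH_rxn = (+180.6) − (+66.4) = 114.2 kJ/mol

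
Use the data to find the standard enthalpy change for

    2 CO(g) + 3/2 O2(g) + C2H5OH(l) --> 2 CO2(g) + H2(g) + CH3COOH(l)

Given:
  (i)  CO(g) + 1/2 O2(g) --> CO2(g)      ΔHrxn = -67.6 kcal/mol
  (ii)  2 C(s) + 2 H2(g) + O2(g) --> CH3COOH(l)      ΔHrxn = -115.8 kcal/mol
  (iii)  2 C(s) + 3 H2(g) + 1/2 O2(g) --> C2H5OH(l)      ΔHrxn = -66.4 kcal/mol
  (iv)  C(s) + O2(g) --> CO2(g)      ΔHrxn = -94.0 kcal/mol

ΔHrxn = -184.6 kcal/mol

(i) × 2 (×2 to match 2 CO(g) in the target): (2)·(-67.6) = -135.2 kcal/mol
(ii) as written (CH3COOH(l) already on the product side): -115.8 kcal/mol
(iii) reversed (reverse to put C2H5OH(l) on the reactant side): +66.4 kcal/mol
(iv): not needed.
ΔHrxn = (2)·(-67.6) + (1)·(-115.8) + (-1)·(-66.4) = -184.6 kcal/mol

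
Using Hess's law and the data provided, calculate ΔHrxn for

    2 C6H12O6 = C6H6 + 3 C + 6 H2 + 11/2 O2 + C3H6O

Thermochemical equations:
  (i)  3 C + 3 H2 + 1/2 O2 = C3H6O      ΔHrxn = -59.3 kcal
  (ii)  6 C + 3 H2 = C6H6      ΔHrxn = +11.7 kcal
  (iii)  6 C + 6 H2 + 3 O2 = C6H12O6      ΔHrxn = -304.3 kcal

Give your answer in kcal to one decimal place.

(i) as written: -59.3 kcal
(ii) as written: +11.7 kcal
(iii) reversed and × 2: (-2)·(-304.3) = +608.6 kcal
Combining the equations, ΔHrxn = (1)·(-59.3) + (1)·(+11.7) + (-2)·(-304.3) = 561.0 kcal

ΔHrxn = 561.0 kcal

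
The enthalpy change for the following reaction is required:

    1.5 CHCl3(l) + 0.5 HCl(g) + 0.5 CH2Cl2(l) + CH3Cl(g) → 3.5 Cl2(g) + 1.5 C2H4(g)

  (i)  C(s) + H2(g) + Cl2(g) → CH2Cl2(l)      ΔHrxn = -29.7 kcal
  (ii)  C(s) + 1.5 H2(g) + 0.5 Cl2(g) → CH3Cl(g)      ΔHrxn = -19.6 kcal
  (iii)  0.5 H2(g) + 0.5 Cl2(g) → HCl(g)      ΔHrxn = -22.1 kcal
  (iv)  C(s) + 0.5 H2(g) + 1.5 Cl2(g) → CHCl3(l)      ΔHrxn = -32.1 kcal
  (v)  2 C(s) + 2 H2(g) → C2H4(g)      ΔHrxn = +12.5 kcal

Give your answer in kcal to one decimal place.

(i) reversed and × 1/2: (-1/2)·(-29.7) = +14.85 kcal
(ii) reversed: +19.6 kcal
(iii) reversed and × 1/2: (-1/2)·(-22.1) = +11.05 kcal
(iv) reversed and × 3/2: (-3/2)·(-32.1) = +48.15 kcal
(v) × 3/2: (3/2)·(+12.5) = +18.75 kcal
Summing the manipulated equations, ΔHrxn = (+14.85) + (+19.6) + (+11.05) + (+48.15) + (+18.75) = 112.4 kcal

ΔHrxn = 112.4 kcal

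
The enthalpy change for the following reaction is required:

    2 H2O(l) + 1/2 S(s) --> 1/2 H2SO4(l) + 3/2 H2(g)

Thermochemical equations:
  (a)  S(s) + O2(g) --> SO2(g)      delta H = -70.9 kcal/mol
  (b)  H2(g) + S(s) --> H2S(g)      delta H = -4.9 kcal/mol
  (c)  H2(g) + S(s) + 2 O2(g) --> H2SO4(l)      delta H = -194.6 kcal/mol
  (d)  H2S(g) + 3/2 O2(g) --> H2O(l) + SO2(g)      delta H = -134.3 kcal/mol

(a) × 2: (2)·(-70.9) = -141.8 kcal/mol
(b) reversed and × 2: (-2)·(-4.9) = +9.8 kcal/mol
(c) × 1/2 (scale by 1/2 for the 1/2 H2SO4(l)): (1/2)·(-194.6) = -97.3 kcal/mol
(d) reversed and × 2 (reverse to put H2O(l) on the reactant side; scale by 2 for the 2 H2O(l)): (-2)·(-134.3) = +268.6 kcal/mol
delta H = (2)·(-70.9) + (-2)·(-4.9) + (1/2)·(-194.6) + (-2)·(-134.3) = 39.3 kcal/mol

delta H = 39.3 kcal/mol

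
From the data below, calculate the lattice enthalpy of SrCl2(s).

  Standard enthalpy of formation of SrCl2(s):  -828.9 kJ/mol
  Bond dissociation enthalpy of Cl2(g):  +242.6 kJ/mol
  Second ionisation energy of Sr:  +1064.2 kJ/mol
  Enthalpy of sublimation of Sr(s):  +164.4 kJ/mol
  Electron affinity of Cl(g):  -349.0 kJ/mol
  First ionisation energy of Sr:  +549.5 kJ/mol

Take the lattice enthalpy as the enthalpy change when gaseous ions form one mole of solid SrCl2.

U = -2151.6 kJ/mol

ΔHf° = 1·ΔHsub + 1·(ΣIE) + 1·D(Cl2) + 2·EA + U
-828.9 = 1·(+164.4) + 1·(+1613.7) + 1·(+242.6) + 2·(-349.0) + U
U = -828.9 − (+1322.7) = -2151.6 kJ/mol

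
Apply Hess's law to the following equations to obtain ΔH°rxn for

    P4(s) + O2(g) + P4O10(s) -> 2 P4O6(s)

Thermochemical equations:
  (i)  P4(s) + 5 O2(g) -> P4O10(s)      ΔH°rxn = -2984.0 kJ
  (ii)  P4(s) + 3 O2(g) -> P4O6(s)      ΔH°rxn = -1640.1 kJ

(i) reversed (P4O10(s) must end up as a reactant): +2984.0 kJ
(ii) × 2 (×2 to match 2 P4O6(s) in the target): (2)·(-1640.1) = -3280.2 kJ
ΔH°rxn = (-1)·(-2984.0) + (2)·(-1640.1) = -296.2 kJ

ΔH°rxn = -296.2 kJ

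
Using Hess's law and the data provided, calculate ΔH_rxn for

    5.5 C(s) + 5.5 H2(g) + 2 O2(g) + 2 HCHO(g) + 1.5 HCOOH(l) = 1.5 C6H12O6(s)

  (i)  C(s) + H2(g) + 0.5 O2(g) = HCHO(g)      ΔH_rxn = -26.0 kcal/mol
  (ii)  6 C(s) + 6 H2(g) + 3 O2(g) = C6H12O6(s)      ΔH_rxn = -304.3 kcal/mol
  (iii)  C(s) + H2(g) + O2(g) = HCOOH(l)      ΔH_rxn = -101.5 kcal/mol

ΔH_rxn = -252.2 kcal/mol

(i) reversed and × 2 (HCHO(g) must end up as a reactant; ×2 to match 2 HCHO(g) in the target): (-2)·(-26.0) = +52.0 kcal/mol
(ii) × 3/2 (×3/2 to match 3/2 C6H12O6(s) in the target): (3/2)·(-304.3) = -456.45 kcal/mol
(iii) reversed and × 3/2 (HCOOH(l) must end up as a reactant; scale by 3/2 for the 3/2 HCOOH(l)): (-3/2)·(-101.5) = +152.25 kcal/mol
Combining the equations, ΔH_rxn = (+52.0) + (-456.45) + (+152.25) = -252.2 kcal/mol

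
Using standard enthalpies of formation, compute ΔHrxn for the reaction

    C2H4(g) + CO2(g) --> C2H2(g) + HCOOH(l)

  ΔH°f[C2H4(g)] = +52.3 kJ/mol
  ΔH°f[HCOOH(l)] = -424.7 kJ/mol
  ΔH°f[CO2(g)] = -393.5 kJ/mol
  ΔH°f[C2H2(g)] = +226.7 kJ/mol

ΔH°rxn = Σ nΔHf°(products) − Σ nΔHf°(reactants).
Products: 1·(+226.7) + 1·(-424.7) = -198.0
Reactants: 1·(+52.3) + 1·(-393.5) = -341.2
ΔHrxn = (-198.0) − (-341.2) = 143.2 kJ/mol

ΔHrxn = 143.2 kJ/mol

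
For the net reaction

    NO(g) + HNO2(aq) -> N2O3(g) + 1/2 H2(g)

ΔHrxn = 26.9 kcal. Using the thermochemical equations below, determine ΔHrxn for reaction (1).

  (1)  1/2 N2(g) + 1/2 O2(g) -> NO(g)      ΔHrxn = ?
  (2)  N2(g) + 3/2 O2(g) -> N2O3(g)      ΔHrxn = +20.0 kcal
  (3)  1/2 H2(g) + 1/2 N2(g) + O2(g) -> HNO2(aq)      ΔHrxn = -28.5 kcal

ΔHrxn = 21.6 kcal

(1) reversed (reverse to put NO(g) on the reactant side): contributes −x
(2) as written (N2O3(g) already on the product side): +20.0 kcal
(3) reversed (reverse to put HNO2(aq) on the reactant side): +28.5 kcal
+26.9 = (+20.0) + (+28.5) − x
x = (+26.9 − (+48.5)) / (-1) = 21.6 kcal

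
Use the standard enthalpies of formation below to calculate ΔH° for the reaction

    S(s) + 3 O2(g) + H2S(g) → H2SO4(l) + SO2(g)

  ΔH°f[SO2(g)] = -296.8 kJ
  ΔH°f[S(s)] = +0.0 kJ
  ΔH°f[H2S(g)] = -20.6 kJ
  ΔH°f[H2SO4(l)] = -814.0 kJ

ΔH° = -1090.2 kJ

Products: 1·(-814.0) + 1·(-296.8) = -1110.8
Reactants: 1·(+0.0) + 3·(+0.0) + 1·(-20.6) = -20.6
ΔH° = (-1110.8) − (-20.6) = -1090.2 kJ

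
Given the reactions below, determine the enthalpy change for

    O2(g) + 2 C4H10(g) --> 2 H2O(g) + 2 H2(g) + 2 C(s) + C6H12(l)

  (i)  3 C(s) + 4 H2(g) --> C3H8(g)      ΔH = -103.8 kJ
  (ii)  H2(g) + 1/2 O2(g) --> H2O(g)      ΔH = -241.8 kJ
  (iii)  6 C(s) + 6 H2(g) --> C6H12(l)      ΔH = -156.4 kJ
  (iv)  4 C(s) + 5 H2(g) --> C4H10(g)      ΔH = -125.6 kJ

ΔH = -388.8 kJ

(i): not needed.
(ii) × 2: (2)·(-241.8) = -483.6 kJ
(iii) as written: -156.4 kJ
(iv) reversed and × 2: (-2)·(-125.6) = +251.2 kJ
ΔH = (2)·(-241.8) + (1)·(-156.4) + (-2)·(-125.6) = -388.8 kJ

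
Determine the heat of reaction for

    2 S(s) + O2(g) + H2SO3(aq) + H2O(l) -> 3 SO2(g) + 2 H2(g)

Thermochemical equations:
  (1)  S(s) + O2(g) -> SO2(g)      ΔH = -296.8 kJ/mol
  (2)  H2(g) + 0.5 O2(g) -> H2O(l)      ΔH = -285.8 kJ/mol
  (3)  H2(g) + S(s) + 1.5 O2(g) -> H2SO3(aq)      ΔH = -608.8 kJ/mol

(1) × 3: (3)·(-296.8) = -890.4 kJ/mol
(2) reversed: +285.8 kJ/mol
(3) reversed: +608.8 kJ/mol
By Hess's law, ΔH = (-890.4) + (+285.8) + (+608.8) = 4.2 kJ/mol

ΔH = 4.2 kJ/mol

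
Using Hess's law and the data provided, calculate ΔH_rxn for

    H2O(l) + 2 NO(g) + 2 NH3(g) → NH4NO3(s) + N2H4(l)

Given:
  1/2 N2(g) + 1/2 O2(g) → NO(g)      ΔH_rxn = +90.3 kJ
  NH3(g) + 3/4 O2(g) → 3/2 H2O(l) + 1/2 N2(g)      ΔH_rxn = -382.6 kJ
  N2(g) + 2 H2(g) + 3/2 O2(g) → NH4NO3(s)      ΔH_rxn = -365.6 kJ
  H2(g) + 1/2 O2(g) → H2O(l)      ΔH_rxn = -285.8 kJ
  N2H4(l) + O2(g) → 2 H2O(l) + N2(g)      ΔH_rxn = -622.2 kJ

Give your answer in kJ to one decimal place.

ΔH_rxn = -117.6 kJ

equation 1 reversed and × 2 (NO(g) must end up as a reactant; scale by 2 for the 2 NO(g)): (-2)·(+90.3) = -180.6 kJ
equation 2 × 2 (scale by 2 for the 2 NH3(g)): (2)·(-382.6) = -765.2 kJ
equation 3 as written (NH4NO3(s) already on the product side): -365.6 kJ
equation 4 reversed and × 2: (-2)·(-285.8) = +571.6 kJ
equation 5 reversed (N2H4(l) must end up as a product): +622.2 kJ
Summing the manipulated equations, ΔH_rxn = (-2)·(+90.3) + (2)·(-382.6) + (1)·(-365.6) + (-2)·(-285.8) + (-1)·(-622.2) = -117.6 kJ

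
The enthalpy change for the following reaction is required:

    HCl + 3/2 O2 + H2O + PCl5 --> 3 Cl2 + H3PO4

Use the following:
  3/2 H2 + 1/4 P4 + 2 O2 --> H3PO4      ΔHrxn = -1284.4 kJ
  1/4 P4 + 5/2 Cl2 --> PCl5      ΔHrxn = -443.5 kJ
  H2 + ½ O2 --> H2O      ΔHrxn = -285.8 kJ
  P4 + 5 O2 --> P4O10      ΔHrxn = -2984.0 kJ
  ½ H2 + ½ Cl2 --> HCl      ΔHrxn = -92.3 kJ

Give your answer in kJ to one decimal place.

ΔHrxn = -462.8 kJ

equation 1 as written (H3PO4 already on the product side): -1284.4 kJ
equation 2 reversed (reverse to put PCl5 on the reactant side): +443.5 kJ
equation 3 reversed (H2O must end up as a reactant): +285.8 kJ
equation 4: not needed (P4O10 appears nowhere else).
equation 5 reversed (HCl must end up as a reactant): +92.3 kJ
Summing the manipulated equations, ΔHrxn = (-1284.4) + (+443.5) + (+285.8) + (+92.3) = -462.8 kJ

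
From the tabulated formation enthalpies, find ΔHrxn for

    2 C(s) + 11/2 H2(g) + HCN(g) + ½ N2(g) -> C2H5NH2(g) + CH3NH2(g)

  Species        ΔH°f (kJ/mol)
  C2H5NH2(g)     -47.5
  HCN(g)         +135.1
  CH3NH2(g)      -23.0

Products: 1·(-47.5) + 1·(-23.0) = -70.5
Reactants: 2·(+0.0) + 11/2·(+0.0) + 1·(+135.1) + 1/2·(+0.0) = +135.1
ΔHrxn = (-70.5) − (+135.1) = -205.6 kJ/mol

ΔHrxn = -205.6 kJ/mol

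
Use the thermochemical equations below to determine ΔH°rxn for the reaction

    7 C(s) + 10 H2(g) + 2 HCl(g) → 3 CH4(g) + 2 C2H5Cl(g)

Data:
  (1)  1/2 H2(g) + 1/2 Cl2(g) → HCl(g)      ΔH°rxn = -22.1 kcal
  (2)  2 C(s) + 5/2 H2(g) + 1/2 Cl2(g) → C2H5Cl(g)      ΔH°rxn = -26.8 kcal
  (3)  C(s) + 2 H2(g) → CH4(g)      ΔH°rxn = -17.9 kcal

ΔH°rxn = -63.1 kcal

(1) reversed and × 2: (-2)·(-22.1) = +44.2 kcal
(2) × 2: (2)·(-26.8) = -53.6 kcal
(3) × 3: (3)·(-17.9) = -53.7 kcal
Combining the equations, ΔH°rxn = (-2)·(-22.1) + (2)·(-26.8) + (3)·(-17.9) = -63.1 kcal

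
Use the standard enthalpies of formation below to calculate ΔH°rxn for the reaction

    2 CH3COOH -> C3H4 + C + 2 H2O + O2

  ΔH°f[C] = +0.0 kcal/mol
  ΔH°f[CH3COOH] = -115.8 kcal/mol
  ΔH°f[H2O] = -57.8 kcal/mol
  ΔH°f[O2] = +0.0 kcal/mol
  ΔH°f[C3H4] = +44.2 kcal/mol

ΔH°rxn = 160.2 kcal/mol

Products: 1·(+44.2) + 1·(+0.0) + 2·(-57.8) + 1·(+0.0) = -71.4
Reactants: 2·(-115.8) = -231.6
ΔH°rxn = (-71.4) − (-231.6) = 160.2 kcal/mol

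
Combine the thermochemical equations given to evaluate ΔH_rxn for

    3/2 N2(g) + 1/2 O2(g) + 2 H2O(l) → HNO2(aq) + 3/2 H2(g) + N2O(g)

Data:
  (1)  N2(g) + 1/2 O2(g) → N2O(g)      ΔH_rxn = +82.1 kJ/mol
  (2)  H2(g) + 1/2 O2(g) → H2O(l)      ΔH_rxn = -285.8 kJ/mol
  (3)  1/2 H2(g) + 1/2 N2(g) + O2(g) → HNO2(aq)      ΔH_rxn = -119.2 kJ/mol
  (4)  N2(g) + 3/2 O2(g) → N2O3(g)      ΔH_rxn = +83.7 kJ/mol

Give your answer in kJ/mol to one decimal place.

(1) as written (N2O(g) already on the product side): +82.1 kJ/mol
(2) reversed and × 2 (reverse to put H2O(l) on the reactant side; ×2 to match 2 H2O(l) in the target): (-2)·(-285.8) = +571.6 kJ/mol
(3) as written (HNO2(aq) already on the product side): -119.2 kJ/mol
(4): not needed (N2O3(g) appears nowhere else).
Combining the equations, ΔH_rxn = (1)·(+82.1) + (-2)·(-285.8) + (1)·(-119.2) = 534.5 kJ/mol

ΔH_rxn = 534.5 kJ/mol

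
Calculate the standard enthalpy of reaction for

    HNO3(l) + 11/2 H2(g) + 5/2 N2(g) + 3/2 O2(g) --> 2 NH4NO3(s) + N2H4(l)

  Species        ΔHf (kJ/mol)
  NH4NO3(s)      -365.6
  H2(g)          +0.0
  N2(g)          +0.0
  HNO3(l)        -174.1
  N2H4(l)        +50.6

ΔH° = -506.5 kJ/mol

Products: 2·(-365.6) + 1·(+50.6) = -680.6
Reactants: 1·(-174.1) + 11/2·(+0.0) + 5/2·(+0.0) + 3/2·(+0.0) = -174.1
ΔH° = (-680.6) − (-174.1) = -506.5 kJ/mol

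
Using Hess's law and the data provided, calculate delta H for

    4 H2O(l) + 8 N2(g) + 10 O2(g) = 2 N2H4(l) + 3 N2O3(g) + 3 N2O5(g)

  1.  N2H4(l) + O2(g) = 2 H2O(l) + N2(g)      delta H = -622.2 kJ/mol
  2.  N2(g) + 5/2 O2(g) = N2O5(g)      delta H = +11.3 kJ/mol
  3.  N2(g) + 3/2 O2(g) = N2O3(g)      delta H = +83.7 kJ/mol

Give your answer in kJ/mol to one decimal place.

eq. 1 reversed and × 2: (-2)·(-622.2) = +1244.4 kJ/mol
eq. 2 × 3: (3)·(+11.3) = +33.9 kJ/mol
eq. 3 × 3: (3)·(+83.7) = +251.1 kJ/mol
delta H = (+1244.4) + (+33.9) + (+251.1) = 1529.4 kJ/mol

delta H = 1529.4 kJ/mol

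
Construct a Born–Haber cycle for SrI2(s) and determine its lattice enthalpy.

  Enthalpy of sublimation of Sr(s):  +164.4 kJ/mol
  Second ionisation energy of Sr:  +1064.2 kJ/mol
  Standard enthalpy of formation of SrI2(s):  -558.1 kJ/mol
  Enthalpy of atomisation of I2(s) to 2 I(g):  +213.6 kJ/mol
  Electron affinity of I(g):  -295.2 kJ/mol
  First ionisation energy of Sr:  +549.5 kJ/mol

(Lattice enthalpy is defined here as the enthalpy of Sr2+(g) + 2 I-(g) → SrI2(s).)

ΔHf° = 1·ΔHsub + 1·(ΣIE) + 1·D(I2) + 2·EA + U
-558.1 = 1·(+164.4) + 1·(+1613.7) + 1·(+213.6) + 2·(-295.2) + U
U = -558.1 − (+1401.3) = -1959.4 kJ/mol

U = -1959.4 kJ/mol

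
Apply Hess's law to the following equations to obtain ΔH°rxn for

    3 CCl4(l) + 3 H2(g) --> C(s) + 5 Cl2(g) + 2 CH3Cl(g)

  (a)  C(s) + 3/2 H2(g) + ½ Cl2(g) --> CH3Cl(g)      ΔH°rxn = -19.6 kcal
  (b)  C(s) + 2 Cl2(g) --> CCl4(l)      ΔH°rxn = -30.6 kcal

ΔH°rxn = 52.6 kcal

(a) × 2 (scale by 2 for the 2 CH3Cl(g)): (2)·(-19.6) = -39.2 kcal
(b) reversed and × 3 (CCl4(l) must end up as a reactant; ×3 to match 3 CCl4(l) in the target): (-3)·(-30.6) = +91.8 kcal
By Hess's law, ΔH°rxn = (-39.2) + (+91.8) = 52.6 kcal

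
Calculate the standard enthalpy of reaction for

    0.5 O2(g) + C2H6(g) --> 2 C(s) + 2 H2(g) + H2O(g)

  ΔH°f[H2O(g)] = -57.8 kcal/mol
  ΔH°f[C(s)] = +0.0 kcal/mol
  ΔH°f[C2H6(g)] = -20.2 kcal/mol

ΔH° = -37.6 kcal/mol

Products: 2·(+0.0) + 2·(+0.0) + 1·(-57.8) = -57.8
Reactants: 1/2·(+0.0) + 1·(-20.2) = -20.2
ΔH° = (-57.8) − (-20.2) = -37.6 kcal/mol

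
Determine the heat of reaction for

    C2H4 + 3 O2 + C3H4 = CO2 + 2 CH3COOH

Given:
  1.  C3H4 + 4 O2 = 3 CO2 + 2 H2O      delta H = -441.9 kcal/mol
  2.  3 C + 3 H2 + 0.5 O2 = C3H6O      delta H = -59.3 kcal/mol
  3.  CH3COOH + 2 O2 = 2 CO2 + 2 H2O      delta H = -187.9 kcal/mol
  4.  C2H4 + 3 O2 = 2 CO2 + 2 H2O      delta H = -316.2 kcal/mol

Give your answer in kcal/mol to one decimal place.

delta H = -382.3 kcal/mol

eq. 1 as written: -441.9 kcal/mol
eq. 2: not needed.
eq. 3 reversed and × 2: (-2)·(-187.9) = +375.8 kcal/mol
eq. 4 as written: -316.2 kcal/mol
delta H = (1)·(-441.9) + (-2)·(-187.9) + (1)·(-316.2) = -382.3 kcal/mol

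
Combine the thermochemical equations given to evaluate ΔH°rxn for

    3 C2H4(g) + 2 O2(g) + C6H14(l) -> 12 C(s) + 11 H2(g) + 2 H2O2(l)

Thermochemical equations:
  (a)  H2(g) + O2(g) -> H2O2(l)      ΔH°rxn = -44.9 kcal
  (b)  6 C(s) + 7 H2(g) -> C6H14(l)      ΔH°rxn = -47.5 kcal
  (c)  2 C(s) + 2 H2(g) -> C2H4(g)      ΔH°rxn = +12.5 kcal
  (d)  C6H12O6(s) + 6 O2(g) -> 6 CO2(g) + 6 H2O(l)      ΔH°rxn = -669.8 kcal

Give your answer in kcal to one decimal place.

ΔH°rxn = -79.8 kcal

(a) × 2: (2)·(-44.9) = -89.8 kcal
(b) reversed: +47.5 kcal
(c) reversed and × 3: (-3)·(+12.5) = -37.5 kcal
(d): not needed.
ΔH°rxn = (2)·(-44.9) + (-1)·(-47.5) + (-3)·(+12.5) = -79.8 kcal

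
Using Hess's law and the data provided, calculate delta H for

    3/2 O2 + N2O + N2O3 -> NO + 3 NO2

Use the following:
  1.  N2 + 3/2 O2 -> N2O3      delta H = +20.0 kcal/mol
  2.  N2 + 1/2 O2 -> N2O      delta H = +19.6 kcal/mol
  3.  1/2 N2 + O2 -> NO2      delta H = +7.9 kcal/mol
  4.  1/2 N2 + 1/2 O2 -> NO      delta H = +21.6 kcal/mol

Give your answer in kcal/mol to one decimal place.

delta H = 5.7 kcal/mol

eq. 1 reversed (N2O3 must end up as a reactant): -20.0 kcal/mol
eq. 2 reversed (N2O must end up as a reactant): -19.6 kcal/mol
eq. 3 × 3 (scale by 3 for the 3 NO2): (3)·(+7.9) = +23.7 kcal/mol
eq. 4 as written (NO already on the product side): +21.6 kcal/mol
delta H = (-1)·(+20.0) + (-1)·(+19.6) + (3)·(+7.9) + (1)·(+21.6) = 5.7 kcal/mol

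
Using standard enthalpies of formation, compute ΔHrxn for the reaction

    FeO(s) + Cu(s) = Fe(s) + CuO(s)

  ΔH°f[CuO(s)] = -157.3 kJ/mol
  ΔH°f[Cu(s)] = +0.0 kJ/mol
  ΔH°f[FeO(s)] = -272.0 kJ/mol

ΔHrxn = 114.7 kJ/mol

ΔH°rxn = Σ nΔHf°(products) − Σ nΔHf°(reactants).
Products: 1·(+0.0) + 1·(-157.3) = -157.3
Reactants: 1·(-272.0) + 1·(+0.0) = -272.0
ΔHrxn = (-157.3) − (-272.0) = 114.7 kJ/mol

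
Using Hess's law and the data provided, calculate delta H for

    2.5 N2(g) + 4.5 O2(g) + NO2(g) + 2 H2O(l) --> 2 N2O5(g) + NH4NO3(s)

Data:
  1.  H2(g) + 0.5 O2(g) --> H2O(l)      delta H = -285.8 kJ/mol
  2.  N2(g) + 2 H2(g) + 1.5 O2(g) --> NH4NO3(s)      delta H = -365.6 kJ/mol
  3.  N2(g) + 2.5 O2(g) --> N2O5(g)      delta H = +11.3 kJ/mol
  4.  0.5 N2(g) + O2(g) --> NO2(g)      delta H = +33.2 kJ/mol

eq. 1 reversed and × 2 (H2O(l) must end up as a reactant; ×2 to match 2 H2O(l) in the target): (-2)·(-285.8) = +571.6 kJ/mol
eq. 2 as written (NH4NO3(s) already on the product side): -365.6 kJ/mol
eq. 3 × 2 (scale by 2 for the 2 N2O5(g)): (2)·(+11.3) = +22.6 kJ/mol
eq. 4 reversed (reverse to put NO2(g) on the reactant side): -33.2 kJ/mol
Since enthalpy is a state function, delta H = (-2)·(-285.8) + (1)·(-365.6) + (2)·(+11.3) + (-1)·(+33.2) = 195.4 kJ/mol

delta H = 195.4 kJ/mol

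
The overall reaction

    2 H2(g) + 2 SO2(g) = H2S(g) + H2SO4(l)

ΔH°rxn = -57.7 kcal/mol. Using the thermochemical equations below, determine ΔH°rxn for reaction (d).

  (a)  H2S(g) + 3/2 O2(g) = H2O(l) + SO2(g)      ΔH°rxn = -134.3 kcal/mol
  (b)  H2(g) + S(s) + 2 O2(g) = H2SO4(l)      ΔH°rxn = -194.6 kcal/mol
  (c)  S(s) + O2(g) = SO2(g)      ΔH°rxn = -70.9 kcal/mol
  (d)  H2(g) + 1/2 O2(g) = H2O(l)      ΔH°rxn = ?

ΔH°rxn = -68.3 kcal/mol

(a) reversed: +134.3 kcal/mol
(b) as written: -194.6 kcal/mol
(c) reversed: +70.9 kcal/mol
(d) as written: contributes x
-57.7 = (+134.3) + (-194.6) + (+70.9) + x
x = (-57.7 − (+10.6)) / (1) = -68.3 kcal/mol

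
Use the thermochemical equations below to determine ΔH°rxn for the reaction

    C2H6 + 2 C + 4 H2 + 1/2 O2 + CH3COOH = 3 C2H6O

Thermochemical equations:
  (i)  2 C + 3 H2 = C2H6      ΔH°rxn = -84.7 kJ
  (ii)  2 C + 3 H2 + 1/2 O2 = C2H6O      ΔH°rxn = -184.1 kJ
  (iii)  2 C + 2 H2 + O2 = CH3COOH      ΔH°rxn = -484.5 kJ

(i) reversed: +84.7 kJ
(ii) × 3: (3)·(-184.1) = -552.3 kJ
(iii) reversed: +484.5 kJ
Combining the equations, ΔH°rxn = (-1)·(-84.7) + (3)·(-184.1) + (-1)·(-484.5) = 16.9 kJ

ΔH°rxn = 16.9 kJ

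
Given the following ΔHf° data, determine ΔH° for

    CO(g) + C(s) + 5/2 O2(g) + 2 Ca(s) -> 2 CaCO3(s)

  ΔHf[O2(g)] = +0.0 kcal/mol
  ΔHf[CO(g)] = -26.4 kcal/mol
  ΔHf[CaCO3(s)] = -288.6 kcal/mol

Products: 2·(-288.6) = -577.2
Reactants: 1·(-26.4) + 1·(+0.0) + 5/2·(+0.0) + 2·(+0.0) = -26.4
ΔH° = (-577.2) − (-26.4) = -550.8 kcal/mol

ΔH° = -550.8 kcal/mol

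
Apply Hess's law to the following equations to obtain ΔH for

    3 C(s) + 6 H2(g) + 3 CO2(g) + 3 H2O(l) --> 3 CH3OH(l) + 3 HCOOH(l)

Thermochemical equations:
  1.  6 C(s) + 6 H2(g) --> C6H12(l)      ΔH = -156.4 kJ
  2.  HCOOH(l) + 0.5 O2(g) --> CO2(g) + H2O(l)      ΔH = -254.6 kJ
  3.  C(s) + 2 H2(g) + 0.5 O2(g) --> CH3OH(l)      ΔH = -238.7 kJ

eq. 1: not needed (C6H12(l) appears nowhere else).
eq. 2 reversed and × 3 (reverse to put HCOOH(l) on the product side; scale by 3 for the 3 HCOOH(l)): (-3)·(-254.6) = +763.8 kJ
eq. 3 × 3 (×3 to match 3 CH3OH(l) in the target): (3)·(-238.7) = -716.1 kJ
By Hess's law, ΔH = (+763.8) + (-716.1) = 47.7 kJ

ΔH = 47.7 kJ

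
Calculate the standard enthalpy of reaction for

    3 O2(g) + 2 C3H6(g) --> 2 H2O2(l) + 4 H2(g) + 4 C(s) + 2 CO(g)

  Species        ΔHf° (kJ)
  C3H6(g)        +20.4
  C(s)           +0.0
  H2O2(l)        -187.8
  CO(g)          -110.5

ΔH°rxn = Σ nΔHf°(products) − Σ nΔHf°(reactants).
Products: 2·(-187.8) + 4·(+0.0) + 4·(+0.0) + 2·(-110.5) = -596.6
Reactants: 3·(+0.0) + 2·(+20.4) = +40.8
ΔH° = (-596.6) − (+40.8) = -637.4 kJ

ΔH° = -637.4 kJ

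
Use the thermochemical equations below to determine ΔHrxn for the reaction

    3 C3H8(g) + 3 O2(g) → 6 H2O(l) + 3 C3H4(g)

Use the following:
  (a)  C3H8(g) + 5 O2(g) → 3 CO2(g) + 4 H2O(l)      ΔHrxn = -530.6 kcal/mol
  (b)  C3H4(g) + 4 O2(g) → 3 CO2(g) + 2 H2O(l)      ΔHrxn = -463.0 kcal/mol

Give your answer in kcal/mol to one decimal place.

(a) × 3 (×3 to match 3 C3H8(g) in the target): (3)·(-530.6) = -1591.8 kcal/mol
(b) reversed and × 3 (reverse to put C3H4(g) on the product side; scale by 3 for the 3 C3H4(g)): (-3)·(-463.0) = +1389.0 kcal/mol
Since enthalpy is a state function, ΔHrxn = (3)·(-530.6) + (-3)·(-463.0) = -202.8 kcal/mol

ΔHrxn = -202.8 kcal/mol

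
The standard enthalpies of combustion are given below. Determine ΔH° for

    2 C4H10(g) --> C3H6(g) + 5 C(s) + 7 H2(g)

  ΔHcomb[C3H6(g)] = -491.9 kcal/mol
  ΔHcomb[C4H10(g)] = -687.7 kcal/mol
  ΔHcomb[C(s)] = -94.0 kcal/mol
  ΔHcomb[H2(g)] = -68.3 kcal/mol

With combustion enthalpies, reactants minus products:
= [2·(-687.7)] − [1·(-491.9) + 5·(-94.0) + 7·(-68.3)]
= 64.6 kcal/mol

ΔH° = 64.6 kcal/mol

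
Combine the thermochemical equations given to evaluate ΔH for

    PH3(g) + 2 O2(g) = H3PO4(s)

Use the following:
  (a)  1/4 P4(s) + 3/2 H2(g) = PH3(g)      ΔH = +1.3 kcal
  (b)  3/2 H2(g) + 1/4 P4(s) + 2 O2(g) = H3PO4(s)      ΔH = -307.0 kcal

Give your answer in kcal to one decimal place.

ΔH = -308.3 kcal

(a) reversed: -1.3 kcal
(b) as written: -307.0 kcal
ΔH = (-1.3) + (-307.0) = -308.3 kcal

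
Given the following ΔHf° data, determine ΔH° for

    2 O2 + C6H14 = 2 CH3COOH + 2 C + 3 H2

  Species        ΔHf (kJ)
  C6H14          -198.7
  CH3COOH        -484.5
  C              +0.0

ΔH° = -770.3 kJ

Products: 2·(-484.5) + 2·(+0.0) + 3·(+0.0) = -969.0
Reactants: 2·(+0.0) + 1·(-198.7) = -198.7
ΔH° = (-969.0) − (-198.7) = -770.3 kJ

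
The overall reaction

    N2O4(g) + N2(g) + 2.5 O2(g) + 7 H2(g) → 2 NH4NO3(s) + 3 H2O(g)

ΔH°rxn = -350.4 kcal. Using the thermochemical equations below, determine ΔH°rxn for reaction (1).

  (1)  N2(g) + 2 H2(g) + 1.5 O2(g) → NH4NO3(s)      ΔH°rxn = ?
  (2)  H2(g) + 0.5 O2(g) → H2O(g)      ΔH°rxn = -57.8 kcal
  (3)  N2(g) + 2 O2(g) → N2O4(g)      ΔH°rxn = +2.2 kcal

(1) × 2: contributes 2·x
(2) × 3: (3)·(-57.8) = -173.4 kcal
(3) reversed: -2.2 kcal
-350.4 = (-173.4) + (-2.2) + 2·x
x = (-350.4 − (-175.6)) / (2) = -87.4 kcal

ΔH°rxn = -87.4 kcal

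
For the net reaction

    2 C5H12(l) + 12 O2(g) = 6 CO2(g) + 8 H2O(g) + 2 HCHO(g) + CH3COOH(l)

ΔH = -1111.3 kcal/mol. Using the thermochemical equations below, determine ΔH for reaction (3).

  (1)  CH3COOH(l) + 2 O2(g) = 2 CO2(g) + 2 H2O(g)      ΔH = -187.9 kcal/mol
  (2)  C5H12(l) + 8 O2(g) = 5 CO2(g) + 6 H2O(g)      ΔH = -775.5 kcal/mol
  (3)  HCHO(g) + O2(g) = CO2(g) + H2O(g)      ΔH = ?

(1) reversed: +187.9 kcal/mol
(2) × 2: (2)·(-775.5) = -1551.0 kcal/mol
(3) reversed and × 2: contributes −2·x
-1111.3 = (+187.9) + (-1551.0) − 2·x
x = (-1111.3 − (-1363.1)) / (-2) = -125.9 kcal/mol

ΔH = -125.9 kcal/mol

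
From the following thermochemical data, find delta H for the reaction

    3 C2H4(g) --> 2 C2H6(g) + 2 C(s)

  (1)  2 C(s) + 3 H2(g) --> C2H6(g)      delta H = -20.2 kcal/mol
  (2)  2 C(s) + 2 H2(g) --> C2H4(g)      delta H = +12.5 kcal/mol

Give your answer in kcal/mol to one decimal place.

(1) × 2: (2)·(-20.2) = -40.4 kcal/mol
(2) reversed and × 3: (-3)·(+12.5) = -37.5 kcal/mol
By Hess's law, delta H = (-40.4) + (-37.5) = -77.9 kcal/mol

delta H = -77.9 kcal/mol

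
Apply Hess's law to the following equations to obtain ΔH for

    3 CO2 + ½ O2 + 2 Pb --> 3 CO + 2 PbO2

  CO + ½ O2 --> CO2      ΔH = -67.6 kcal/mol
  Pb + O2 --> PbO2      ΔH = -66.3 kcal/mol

ΔH = 70.2 kcal/mol

equation 1 reversed and × 3 (CO must end up as a product; ×3 to match 3 CO in the target): (-3)·(-67.6) = +202.8 kcal/mol
equation 2 × 2 (scale by 2 for the 2 PbO2): (2)·(-66.3) = -132.6 kcal/mol
Since enthalpy is a state function, ΔH = (-3)·(-67.6) + (2)·(-66.3) = 70.2 kcal/mol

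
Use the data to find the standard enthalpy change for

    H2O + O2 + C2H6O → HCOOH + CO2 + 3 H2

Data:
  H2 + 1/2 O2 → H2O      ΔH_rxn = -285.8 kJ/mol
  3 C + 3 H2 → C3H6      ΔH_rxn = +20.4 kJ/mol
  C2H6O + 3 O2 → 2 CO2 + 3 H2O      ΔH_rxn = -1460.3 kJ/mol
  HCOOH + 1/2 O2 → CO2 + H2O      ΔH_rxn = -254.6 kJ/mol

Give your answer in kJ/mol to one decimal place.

equation 1 reversed and × 3: (-3)·(-285.8) = +857.4 kJ/mol
equation 2: not needed (C appears nowhere else).
equation 3 as written (C2H6O already on the reactant side): -1460.3 kJ/mol
equation 4 reversed (HCOOH must end up as a product): +254.6 kJ/mol
Summing the manipulated equations, ΔH_rxn = (+857.4) + (-1460.3) + (+254.6) = -348.3 kJ/mol

ΔH_rxn = -348.3 kJ/mol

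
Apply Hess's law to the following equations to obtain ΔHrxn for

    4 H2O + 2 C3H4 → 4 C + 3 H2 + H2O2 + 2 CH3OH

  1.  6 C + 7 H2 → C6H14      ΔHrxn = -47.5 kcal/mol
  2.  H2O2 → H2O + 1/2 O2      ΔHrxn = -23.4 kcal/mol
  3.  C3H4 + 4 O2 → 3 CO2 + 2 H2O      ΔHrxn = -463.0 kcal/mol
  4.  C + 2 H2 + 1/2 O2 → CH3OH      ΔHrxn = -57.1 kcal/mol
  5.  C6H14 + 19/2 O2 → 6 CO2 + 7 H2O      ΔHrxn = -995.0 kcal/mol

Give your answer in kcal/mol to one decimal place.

ΔHrxn = 25.7 kcal/mol

eq. 1 reversed: +47.5 kcal/mol
eq. 2 reversed (reverse to put H2O2 on the product side): +23.4 kcal/mol
eq. 3 × 2 (×2 to match 2 C3H4 in the target): (2)·(-463.0) = -926.0 kcal/mol
eq. 4 × 2 (scale by 2 for the 2 CH3OH): (2)·(-57.1) = -114.2 kcal/mol
eq. 5 reversed: +995.0 kcal/mol
By Hess's law, ΔHrxn = (-1)·(-47.5) + (-1)·(-23.4) + (2)·(-463.0) + (2)·(-57.1) + (-1)·(-995.0) = 25.7 kcal/mol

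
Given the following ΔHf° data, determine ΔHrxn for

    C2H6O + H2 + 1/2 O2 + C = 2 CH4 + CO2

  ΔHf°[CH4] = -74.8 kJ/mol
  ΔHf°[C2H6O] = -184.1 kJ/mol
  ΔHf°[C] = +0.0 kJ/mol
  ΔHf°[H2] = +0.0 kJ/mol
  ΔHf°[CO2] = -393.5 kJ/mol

ΔH°rxn = Σ nΔHf°(products) − Σ nΔHf°(reactants).
Products: 2·(-74.8) + 1·(-393.5) = -543.1
Reactants: 1·(-184.1) + 1·(+0.0) + 1/2·(+0.0) + 1·(+0.0) = -184.1
ΔHrxn = (-543.1) − (-184.1) = -359.0 kJ/mol

ΔHrxn = -359.0 kJ/mol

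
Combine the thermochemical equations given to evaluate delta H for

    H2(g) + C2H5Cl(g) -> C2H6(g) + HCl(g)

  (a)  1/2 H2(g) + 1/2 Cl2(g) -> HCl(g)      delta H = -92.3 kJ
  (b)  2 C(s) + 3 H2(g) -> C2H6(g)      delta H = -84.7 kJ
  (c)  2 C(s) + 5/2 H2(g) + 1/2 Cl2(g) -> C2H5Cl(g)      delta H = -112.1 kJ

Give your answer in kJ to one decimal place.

(a) as written: -92.3 kJ
(b) as written: -84.7 kJ
(c) reversed: +112.1 kJ
Summing the manipulated equations, delta H = (-92.3) + (-84.7) + (+112.1) = -64.9 kJ

delta H = -64.9 kJ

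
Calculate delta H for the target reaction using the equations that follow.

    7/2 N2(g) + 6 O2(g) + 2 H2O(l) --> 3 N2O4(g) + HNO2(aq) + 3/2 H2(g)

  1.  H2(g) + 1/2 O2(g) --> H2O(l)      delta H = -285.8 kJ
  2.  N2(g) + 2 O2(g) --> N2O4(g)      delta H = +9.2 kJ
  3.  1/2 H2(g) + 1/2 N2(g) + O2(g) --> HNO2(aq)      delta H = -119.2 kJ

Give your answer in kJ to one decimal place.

delta H = 480.0 kJ

eq. 1 reversed and × 2 (reverse to put H2O(l) on the reactant side; ×2 to match 2 H2O(l) in the target): (-2)·(-285.8) = +571.6 kJ
eq. 2 × 3 (×3 to match 3 N2O4(g) in the target): (3)·(+9.2) = +27.6 kJ
eq. 3 as written (HNO2(aq) already on the product side): -119.2 kJ
delta H = (+571.6) + (+27.6) + (-119.2) = 480.0 kJ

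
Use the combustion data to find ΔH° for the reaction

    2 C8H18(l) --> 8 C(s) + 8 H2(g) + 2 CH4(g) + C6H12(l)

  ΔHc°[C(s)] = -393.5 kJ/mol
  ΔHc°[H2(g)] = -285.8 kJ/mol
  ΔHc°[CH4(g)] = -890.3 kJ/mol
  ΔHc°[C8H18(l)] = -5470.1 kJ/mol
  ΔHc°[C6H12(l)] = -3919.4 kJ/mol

With combustion enthalpies, reactants minus products:
= [2·(-5470.1)] − [8·(-393.5) + 8·(-285.8) + 2·(-890.3) + 1·(-3919.4)]
= 194.2 kJ/mol

ΔH° = 194.2 kJ/mol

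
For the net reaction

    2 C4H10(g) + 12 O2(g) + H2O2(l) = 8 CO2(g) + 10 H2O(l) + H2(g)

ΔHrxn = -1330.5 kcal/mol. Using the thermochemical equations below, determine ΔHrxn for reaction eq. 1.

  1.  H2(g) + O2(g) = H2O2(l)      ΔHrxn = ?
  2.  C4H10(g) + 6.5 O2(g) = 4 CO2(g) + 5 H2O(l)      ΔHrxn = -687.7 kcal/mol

eq. 1 reversed (reverse to put H2O2(l) on the reactant side): contributes −x
eq. 2 × 2 (×2 to match 2 C4H10(g) in the target): (2)·(-687.7) = -1375.4 kcal/mol
-1330.5 = (-1375.4) − x
x = (-1330.5 − (-1375.4)) / (-1) = -44.9 kcal/mol

ΔHrxn = -44.9 kcal/mol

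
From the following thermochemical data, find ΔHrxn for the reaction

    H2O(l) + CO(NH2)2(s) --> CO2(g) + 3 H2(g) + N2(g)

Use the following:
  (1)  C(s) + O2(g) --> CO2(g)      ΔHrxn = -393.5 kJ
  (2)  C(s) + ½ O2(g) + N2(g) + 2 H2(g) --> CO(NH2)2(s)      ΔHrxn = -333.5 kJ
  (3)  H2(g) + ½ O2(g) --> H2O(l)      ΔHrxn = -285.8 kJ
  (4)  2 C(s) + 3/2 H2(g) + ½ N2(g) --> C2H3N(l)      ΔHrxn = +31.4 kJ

(1) as written: -393.5 kJ
(2) reversed: +333.5 kJ
(3) reversed: +285.8 kJ
(4): not needed.
ΔHrxn = (-393.5) + (+333.5) + (+285.8) = 225.8 kJ

ΔHrxn = 225.8 kJ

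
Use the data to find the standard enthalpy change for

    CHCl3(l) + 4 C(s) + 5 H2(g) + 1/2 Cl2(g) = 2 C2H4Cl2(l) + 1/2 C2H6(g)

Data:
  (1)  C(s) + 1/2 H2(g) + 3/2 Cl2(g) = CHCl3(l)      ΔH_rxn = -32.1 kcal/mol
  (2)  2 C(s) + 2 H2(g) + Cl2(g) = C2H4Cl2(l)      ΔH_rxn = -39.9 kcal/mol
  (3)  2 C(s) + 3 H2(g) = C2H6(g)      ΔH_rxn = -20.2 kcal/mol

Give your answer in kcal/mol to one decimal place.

(1) reversed: +32.1 kcal/mol
(2) × 2: (2)·(-39.9) = -79.8 kcal/mol
(3) × 1/2: (1/2)·(-20.2) = -10.1 kcal/mol
Since enthalpy is a state function, ΔH_rxn = (-1)·(-32.1) + (2)·(-39.9) + (1/2)·(-20.2) = -57.8 kcal/mol

ΔH_rxn = -57.8 kcal/mol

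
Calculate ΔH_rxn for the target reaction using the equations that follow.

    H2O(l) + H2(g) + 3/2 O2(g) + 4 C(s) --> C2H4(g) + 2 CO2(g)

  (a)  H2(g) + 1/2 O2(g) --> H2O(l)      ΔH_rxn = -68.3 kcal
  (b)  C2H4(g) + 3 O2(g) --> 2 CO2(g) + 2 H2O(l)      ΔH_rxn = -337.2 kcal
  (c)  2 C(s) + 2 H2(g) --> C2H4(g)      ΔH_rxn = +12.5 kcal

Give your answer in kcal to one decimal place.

(a) reversed and × 3: (-3)·(-68.3) = +204.9 kcal
(b) as written: -337.2 kcal
(c) × 2: (2)·(+12.5) = +25.0 kcal
Summing the manipulated equations, ΔH_rxn = (+204.9) + (-337.2) + (+25.0) = -107.3 kcal

ΔH_rxn = -107.3 kcal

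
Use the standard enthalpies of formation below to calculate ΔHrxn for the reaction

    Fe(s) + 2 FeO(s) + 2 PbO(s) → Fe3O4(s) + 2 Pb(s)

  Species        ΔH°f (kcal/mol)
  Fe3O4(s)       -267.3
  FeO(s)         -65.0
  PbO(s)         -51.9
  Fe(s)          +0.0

ΔH°rxn = Σ nΔHf°(products) − Σ nΔHf°(reactants).
Products: 1·(-267.3) + 2·(+0.0) = -267.3
Reactants: 1·(+0.0) + 2·(-65.0) + 2·(-51.9) = -233.8
ΔHrxn = (-267.3) − (-233.8) = -33.5 kcal/mol

ΔHrxn = -33.5 kcal/mol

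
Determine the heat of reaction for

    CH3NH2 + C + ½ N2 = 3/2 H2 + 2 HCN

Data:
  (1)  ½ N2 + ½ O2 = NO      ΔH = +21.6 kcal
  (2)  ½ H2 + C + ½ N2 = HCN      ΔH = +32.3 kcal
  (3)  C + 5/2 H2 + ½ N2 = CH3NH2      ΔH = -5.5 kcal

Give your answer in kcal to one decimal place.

ΔH = 70.1 kcal

(1): not needed (O2 appears nowhere else).
(2) × 2 (scale by 2 for the 2 HCN): (2)·(+32.3) = +64.6 kcal
(3) reversed (CH3NH2 must end up as a reactant): +5.5 kcal
By Hess's law, ΔH = (2)·(+32.3) + (-1)·(-5.5) = 70.1 kcal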